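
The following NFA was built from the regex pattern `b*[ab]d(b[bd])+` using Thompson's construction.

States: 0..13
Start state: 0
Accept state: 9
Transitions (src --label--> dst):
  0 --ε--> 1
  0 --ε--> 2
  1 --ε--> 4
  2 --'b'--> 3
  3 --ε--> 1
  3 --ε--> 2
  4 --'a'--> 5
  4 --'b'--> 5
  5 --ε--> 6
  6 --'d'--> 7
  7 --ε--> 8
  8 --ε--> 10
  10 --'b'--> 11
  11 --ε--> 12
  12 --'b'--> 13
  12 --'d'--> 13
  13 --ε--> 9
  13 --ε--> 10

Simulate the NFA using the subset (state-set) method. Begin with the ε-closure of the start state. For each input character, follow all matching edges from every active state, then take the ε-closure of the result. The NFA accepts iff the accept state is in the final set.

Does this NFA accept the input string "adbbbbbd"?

initial (ε-close {0}): {0,1,2,4}
'a' @ 1: {5,6}
'd' @ 2: {7,8,10}
'b' @ 3: {11,12}
'b' @ 4: {9,10,13}  [accepting]
'b' @ 5: {11,12}
'b' @ 6: {9,10,13}  [accepting]
'b' @ 7: {11,12}
'd' @ 8: {9,10,13}  [accepting]
end set {9,10,13} — state 9 in

Answer: ACCEPT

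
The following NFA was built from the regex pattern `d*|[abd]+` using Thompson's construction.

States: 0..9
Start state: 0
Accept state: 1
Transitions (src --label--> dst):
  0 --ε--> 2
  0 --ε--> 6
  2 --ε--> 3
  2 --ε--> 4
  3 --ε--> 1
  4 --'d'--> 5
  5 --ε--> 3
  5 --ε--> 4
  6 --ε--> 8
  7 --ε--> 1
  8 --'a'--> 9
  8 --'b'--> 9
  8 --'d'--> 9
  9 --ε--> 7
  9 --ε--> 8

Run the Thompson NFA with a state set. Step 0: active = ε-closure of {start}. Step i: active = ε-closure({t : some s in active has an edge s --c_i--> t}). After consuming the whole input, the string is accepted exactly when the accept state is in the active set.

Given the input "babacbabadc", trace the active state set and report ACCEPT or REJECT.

start: ε-closure({0}) = {0,1,2,3,4,6,8}
'b' @ 1: {1,7,8,9}  ✓accept
'a' @ 2: {1,7,8,9}  ✓accept
'b' @ 3: {1,7,8,9}  ✓accept
'a' @ 4: {1,7,8,9}  ✓accept
'c' @ 5: {}  — dead — no transitions
rest 'babadc' ignored (set empty)
end set {} — state 1 not in

Answer: REJECT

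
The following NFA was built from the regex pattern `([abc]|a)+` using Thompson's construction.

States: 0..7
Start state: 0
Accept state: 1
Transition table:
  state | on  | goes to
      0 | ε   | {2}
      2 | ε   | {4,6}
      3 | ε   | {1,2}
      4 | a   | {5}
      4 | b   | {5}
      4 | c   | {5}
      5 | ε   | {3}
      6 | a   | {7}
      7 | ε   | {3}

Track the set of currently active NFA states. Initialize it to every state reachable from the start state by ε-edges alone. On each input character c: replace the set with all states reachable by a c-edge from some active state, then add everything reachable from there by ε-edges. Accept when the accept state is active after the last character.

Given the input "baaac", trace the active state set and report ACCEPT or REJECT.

S₀ = ε-closure({0}) = {0,2,4,6}
'b' @ 1: {1,2,3,4,5,6}  ✓accept
'a' @ 2: {1,2,3,4,5,6,7}  ✓accept
'a' @ 3: {1,2,3,4,5,6,7}  ✓accept
'a' @ 4: {1,2,3,4,5,6,7}  ✓accept
'c' @ 5: {1,2,3,4,5,6}  ✓accept
final: {1,2,3,4,5,6}; accept 1 in set

Answer: ACCEPT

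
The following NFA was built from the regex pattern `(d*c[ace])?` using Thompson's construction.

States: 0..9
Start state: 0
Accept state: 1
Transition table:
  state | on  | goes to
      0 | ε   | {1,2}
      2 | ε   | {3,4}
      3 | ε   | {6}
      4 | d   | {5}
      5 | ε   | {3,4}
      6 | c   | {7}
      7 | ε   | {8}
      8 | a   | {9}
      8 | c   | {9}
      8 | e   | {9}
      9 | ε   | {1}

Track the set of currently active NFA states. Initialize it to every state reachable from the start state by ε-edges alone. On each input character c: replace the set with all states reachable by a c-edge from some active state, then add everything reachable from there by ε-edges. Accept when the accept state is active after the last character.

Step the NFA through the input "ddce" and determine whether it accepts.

S₀ = ε-closure({0}) = {0,1,2,3,4,6}
'd' @ 1: {3,4,5,6}
'd' @ 2: {3,4,5,6}
'c' @ 3: {7,8}
'e' @ 4: {1,9}  (accept∈set)
end set {1,9} — state 1 in

Answer: ACCEPT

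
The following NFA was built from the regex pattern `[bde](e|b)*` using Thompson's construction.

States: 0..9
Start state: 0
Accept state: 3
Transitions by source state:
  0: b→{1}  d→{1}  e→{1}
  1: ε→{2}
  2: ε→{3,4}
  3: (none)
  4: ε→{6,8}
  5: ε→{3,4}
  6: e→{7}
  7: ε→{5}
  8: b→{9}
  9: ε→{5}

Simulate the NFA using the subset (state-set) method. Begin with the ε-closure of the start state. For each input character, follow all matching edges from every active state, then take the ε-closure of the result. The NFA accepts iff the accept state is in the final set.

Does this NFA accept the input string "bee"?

S₀ = ε-closure({0}) = {0}
'b' @ 1: {1,2,3,4,6,8}  [accepting]
'e' @ 2: {3,4,5,6,7,8}  [accepting]
'e' @ 3: {3,4,5,6,7,8}  [accepting]
after full input: {3,4,5,6,7,8}  (accept=3 in)

Answer: ACCEPT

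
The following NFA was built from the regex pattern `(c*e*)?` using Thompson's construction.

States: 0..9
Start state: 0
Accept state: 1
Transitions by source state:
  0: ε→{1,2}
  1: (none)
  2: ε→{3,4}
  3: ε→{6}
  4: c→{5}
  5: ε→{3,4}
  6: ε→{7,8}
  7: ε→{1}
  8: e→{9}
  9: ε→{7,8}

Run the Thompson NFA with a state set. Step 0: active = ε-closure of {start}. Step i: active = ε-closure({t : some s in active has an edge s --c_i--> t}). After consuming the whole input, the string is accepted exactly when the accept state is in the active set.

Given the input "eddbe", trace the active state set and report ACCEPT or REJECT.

Answer: REJECT

Steps:
start: ε-closure({0}) = {0,1,2,3,4,6,7,8}
'e' @ 1: {1,7,8,9}  (accept∈set)
'd' @ 2: {}  — no active states
rest 'dbe' ignored (set empty)
final: {}; accept 1 not in set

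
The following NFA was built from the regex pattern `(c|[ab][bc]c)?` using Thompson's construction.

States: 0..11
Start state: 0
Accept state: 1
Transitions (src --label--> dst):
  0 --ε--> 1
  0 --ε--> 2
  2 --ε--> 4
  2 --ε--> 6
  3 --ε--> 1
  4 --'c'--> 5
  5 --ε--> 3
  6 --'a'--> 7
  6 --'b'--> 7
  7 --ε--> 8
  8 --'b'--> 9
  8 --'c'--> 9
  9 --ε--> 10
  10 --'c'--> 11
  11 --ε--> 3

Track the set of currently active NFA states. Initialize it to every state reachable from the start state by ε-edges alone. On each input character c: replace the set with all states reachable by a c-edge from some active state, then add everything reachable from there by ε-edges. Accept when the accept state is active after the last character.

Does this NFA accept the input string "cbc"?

start: ε-closure({0}) = {0,1,2,4,6}
'c' @ 1: {1,3,5}  (accept∈set)
'b' @ 2: {}  — dead — no transitions
rest 'c' ignored (set empty)
after full input: {}  (accept=1 not in)

Answer: REJECT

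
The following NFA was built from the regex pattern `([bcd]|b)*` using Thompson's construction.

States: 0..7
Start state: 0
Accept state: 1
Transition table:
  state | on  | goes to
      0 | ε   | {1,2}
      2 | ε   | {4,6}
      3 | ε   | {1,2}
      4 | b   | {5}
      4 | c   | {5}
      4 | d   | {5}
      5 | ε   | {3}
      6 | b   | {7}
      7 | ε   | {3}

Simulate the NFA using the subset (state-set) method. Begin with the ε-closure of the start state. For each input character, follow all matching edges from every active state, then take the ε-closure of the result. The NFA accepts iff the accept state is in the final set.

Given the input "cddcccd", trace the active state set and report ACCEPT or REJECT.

Answer: ACCEPT

Steps:
S₀ = ε-closure({0}) = {0,1,2,4,6}
'c' @ 1: {1,2,3,4,5,6}  (accept∈set)
'd' @ 2: {1,2,3,4,5,6}  (accept∈set)
'd' @ 3: {1,2,3,4,5,6}  (accept∈set)
'c' @ 4: {1,2,3,4,5,6}  (accept∈set)
'c' @ 5: {1,2,3,4,5,6}  (accept∈set)
'c' @ 6: {1,2,3,4,5,6}  (accept∈set)
'd' @ 7: {1,2,3,4,5,6}  (accept∈set)
after full input: {1,2,3,4,5,6}  (accept=1 in)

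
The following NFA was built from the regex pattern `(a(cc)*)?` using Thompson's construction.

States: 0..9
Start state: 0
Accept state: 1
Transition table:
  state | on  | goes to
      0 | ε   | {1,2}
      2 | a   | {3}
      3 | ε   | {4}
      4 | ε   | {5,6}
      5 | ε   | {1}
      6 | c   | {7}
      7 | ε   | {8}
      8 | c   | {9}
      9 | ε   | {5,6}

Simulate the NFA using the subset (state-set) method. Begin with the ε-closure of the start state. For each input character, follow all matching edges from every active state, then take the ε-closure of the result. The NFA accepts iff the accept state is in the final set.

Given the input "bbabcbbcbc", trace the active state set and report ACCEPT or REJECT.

S₀ = ε-closure({0}) = {0,1,2}
'b' @ 1: {}  — dead — no transitions
rest 'babcbbcbc' ignored (set empty)
final: {}; accept 1 not in set

Answer: REJECT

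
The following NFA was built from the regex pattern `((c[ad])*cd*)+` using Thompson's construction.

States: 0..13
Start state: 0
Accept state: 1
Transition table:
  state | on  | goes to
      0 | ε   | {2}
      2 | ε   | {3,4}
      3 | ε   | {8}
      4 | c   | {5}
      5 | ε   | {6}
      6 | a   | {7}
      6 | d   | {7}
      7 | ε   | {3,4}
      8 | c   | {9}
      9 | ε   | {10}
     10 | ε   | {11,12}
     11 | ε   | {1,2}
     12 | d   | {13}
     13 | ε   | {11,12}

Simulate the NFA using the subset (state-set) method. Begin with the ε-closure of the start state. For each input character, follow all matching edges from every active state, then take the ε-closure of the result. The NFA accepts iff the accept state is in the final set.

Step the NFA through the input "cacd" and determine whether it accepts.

Answer: ACCEPT

Trace:
initial (ε-close {0}): {0,2,3,4,8}
'c' @ 1: {1,2,3,4,5,6,8,9,10,11,12}  (accept∈set)
'a' @ 2: {3,4,7,8}
'c' @ 3: {1,2,3,4,5,6,8,9,10,11,12}  (accept∈set)
'd' @ 4: {1,2,3,4,7,8,11,12,13}  (accept∈set)
final: {1,2,3,4,7,8,11,12,13}; accept 1 in set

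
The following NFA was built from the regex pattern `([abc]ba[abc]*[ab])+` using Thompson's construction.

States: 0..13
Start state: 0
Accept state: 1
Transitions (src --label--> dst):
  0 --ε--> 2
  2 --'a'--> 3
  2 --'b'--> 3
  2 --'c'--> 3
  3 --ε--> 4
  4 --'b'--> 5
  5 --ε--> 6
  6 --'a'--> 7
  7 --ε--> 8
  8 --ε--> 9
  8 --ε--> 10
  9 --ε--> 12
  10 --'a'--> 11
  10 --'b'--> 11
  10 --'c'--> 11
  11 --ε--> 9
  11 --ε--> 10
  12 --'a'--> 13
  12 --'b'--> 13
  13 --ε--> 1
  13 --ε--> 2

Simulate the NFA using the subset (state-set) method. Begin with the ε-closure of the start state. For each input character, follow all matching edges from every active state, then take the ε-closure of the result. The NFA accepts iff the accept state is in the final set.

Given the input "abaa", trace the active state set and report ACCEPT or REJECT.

Answer: ACCEPT

Derivation:
initial (ε-close {0}): {0,2}
'a' @ 1: {3,4}
'b' @ 2: {5,6}
'a' @ 3: {7,8,9,10,12}
'a' @ 4: {1,2,9,10,11,12,13}  (accept∈set)
after full input: {1,2,9,10,11,12,13}  (accept=1 in)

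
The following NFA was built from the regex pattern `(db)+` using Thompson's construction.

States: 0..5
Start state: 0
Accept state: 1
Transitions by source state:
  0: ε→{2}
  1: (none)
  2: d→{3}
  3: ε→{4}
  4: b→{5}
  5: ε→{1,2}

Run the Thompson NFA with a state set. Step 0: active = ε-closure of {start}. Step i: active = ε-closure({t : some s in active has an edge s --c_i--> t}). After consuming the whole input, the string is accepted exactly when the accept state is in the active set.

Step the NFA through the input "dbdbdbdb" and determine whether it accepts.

Answer: ACCEPT

Derivation:
start: ε-closure({0}) = {0,2}
'd' @ 1: {3,4}
'b' @ 2: {1,2,5}  ✓accept
'd' @ 3: {3,4}
'b' @ 4: {1,2,5}  ✓accept
'd' @ 5: {3,4}
'b' @ 6: {1,2,5}  ✓accept
'd' @ 7: {3,4}
'b' @ 8: {1,2,5}  ✓accept
final: {1,2,5}; accept 1 in set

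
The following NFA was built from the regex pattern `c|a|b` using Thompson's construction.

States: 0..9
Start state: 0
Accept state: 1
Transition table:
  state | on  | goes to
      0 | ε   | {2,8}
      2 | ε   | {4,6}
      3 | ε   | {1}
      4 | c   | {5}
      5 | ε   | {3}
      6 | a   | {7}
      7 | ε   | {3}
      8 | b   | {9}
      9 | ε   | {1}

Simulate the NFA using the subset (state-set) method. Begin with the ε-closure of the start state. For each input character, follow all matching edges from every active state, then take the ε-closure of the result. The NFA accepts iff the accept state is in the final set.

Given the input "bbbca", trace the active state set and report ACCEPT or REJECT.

Answer: REJECT

Steps:
start: ε-closure({0}) = {0,2,4,6,8}
'b' @ 1: {1,9}  [accepting]
'b' @ 2: {}  — dead — no transitions
rest 'bca' ignored (set empty)
final: {}; accept 1 not in set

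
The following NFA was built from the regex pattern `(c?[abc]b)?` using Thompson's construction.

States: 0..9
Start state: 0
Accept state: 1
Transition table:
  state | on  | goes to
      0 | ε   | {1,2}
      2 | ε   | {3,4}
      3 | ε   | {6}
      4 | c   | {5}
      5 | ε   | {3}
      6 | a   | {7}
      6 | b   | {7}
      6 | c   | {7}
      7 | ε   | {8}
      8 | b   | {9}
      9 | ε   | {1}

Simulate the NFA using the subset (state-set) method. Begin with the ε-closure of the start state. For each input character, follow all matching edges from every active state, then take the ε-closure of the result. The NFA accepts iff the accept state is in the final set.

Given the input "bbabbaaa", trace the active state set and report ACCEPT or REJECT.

Answer: REJECT

Steps:
initial (ε-close {0}): {0,1,2,3,4,6}
'b' @ 1: {7,8}
'b' @ 2: {1,9}  (accept∈set)
'a' @ 3: {}  — state set empty
rest 'bbaaa' ignored (set empty)
end set {} — state 1 not in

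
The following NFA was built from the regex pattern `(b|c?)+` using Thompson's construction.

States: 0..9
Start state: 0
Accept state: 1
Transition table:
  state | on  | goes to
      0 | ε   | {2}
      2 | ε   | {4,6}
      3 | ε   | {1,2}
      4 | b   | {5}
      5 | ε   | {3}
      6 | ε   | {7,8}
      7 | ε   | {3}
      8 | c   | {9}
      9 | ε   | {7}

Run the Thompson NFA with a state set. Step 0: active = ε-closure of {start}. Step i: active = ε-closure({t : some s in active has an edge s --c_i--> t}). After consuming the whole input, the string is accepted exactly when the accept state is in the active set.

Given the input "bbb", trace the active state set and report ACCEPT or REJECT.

S₀ = ε-closure({0}) = {0,1,2,3,4,6,7,8}
'b' @ 1: {1,2,3,4,5,6,7,8}  ✓accept
'b' @ 2: {1,2,3,4,5,6,7,8}  ✓accept
'b' @ 3: {1,2,3,4,5,6,7,8}  ✓accept
final: {1,2,3,4,5,6,7,8}; accept 1 in set

Answer: ACCEPT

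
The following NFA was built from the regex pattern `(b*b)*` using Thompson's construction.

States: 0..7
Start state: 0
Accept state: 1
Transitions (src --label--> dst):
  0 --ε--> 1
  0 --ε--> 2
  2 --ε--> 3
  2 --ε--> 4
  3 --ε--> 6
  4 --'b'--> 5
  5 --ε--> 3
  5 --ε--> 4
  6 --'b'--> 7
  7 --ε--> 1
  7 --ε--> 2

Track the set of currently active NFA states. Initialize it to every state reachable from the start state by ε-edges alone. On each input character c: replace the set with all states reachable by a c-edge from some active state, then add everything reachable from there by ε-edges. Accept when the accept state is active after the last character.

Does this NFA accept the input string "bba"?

initial (ε-close {0}): {0,1,2,3,4,6}
'b' @ 1: {1,2,3,4,5,6,7}  ✓accept
'b' @ 2: {1,2,3,4,5,6,7}  ✓accept
'a' @ 3: {}  — dead — no transitions
after full input: {}  (accept=1 not in)

Answer: REJECT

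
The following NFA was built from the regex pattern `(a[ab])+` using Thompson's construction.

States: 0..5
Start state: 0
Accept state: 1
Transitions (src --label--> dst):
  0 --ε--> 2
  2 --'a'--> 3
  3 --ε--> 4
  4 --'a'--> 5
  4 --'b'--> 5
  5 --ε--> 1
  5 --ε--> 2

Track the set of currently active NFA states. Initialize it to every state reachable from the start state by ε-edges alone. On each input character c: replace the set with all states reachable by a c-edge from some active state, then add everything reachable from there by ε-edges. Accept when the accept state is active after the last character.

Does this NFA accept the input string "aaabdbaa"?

initial (ε-close {0}): {0,2}
'a' @ 1: {3,4}
'a' @ 2: {1,2,5}  ✓accept
'a' @ 3: {3,4}
'b' @ 4: {1,2,5}  ✓accept
'd' @ 5: {}  — state set empty
rest 'baa' ignored (set empty)
after full input: {}  (accept=1 not in)

Answer: REJECT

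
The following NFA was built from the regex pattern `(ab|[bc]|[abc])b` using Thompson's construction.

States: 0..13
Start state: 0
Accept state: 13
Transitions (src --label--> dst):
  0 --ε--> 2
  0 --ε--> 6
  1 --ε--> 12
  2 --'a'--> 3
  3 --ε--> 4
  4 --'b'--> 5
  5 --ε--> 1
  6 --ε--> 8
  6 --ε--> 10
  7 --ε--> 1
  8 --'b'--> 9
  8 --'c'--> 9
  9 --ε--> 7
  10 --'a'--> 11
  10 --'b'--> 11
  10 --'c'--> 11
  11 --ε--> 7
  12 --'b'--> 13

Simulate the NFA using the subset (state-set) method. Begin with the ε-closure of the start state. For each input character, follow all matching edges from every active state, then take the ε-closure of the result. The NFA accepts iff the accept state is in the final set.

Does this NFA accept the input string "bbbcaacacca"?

Answer: REJECT

Steps:
initial (ε-close {0}): {0,2,6,8,10}
'b' @ 1: {1,7,9,11,12}
'b' @ 2: {13}  (accept∈set)
'b' @ 3: {}  — state set empty
rest 'caacacca' ignored (set empty)
final: {}; accept 13 not in set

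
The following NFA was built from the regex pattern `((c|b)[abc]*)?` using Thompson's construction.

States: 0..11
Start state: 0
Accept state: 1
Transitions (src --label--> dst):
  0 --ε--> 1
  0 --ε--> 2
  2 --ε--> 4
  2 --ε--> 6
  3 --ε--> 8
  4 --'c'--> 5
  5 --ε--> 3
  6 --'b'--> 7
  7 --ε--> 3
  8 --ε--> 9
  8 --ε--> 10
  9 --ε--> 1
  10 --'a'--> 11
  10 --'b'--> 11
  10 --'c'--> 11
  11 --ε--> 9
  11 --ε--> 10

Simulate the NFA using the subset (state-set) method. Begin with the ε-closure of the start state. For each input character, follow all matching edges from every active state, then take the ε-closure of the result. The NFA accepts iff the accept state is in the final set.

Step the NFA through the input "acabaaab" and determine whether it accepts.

Answer: REJECT

Steps:
initial (ε-close {0}): {0,1,2,4,6}
'a' @ 1: {}  — no active states
rest 'cabaaab' ignored (set empty)
end set {} — state 1 not in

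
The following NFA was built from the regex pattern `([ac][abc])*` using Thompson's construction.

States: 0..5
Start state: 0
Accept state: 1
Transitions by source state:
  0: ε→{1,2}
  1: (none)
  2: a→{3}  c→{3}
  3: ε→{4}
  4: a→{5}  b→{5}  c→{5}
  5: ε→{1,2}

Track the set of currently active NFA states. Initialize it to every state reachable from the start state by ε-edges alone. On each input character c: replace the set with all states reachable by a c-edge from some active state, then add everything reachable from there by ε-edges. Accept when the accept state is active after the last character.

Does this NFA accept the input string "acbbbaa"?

Answer: REJECT

Trace:
S₀ = ε-closure({0}) = {0,1,2}
'a' @ 1: {3,4}
'c' @ 2: {1,2,5}  ✓accept
'b' @ 3: {}  — no active states
rest 'bbaa' ignored (set empty)
end set {} — state 1 not in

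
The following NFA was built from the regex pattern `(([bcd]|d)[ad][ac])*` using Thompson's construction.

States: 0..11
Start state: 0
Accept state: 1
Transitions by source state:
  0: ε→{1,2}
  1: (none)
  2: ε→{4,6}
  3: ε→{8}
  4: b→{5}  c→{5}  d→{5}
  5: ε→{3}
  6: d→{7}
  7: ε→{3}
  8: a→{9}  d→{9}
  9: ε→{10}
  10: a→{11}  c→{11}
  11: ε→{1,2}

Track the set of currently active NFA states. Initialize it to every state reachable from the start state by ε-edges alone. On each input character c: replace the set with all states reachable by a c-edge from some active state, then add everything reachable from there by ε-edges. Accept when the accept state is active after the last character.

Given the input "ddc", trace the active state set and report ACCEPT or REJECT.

Answer: ACCEPT

Derivation:
start: ε-closure({0}) = {0,1,2,4,6}
'd' @ 1: {3,5,7,8}
'd' @ 2: {9,10}
'c' @ 3: {1,2,4,6,11}  ✓accept
final: {1,2,4,6,11}; accept 1 in set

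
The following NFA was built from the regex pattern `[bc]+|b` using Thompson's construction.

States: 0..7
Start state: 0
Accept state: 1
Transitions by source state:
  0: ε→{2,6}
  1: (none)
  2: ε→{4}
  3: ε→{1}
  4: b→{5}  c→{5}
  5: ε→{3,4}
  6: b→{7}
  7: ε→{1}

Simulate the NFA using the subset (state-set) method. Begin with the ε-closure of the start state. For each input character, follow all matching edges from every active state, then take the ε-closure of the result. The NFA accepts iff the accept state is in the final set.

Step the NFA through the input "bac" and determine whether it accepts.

initial (ε-close {0}): {0,2,4,6}
'b' @ 1: {1,3,4,5,7}  (accept∈set)
'a' @ 2: {}  — state set empty
rest 'c' ignored (set empty)
after full input: {}  (accept=1 not in)

Answer: REJECT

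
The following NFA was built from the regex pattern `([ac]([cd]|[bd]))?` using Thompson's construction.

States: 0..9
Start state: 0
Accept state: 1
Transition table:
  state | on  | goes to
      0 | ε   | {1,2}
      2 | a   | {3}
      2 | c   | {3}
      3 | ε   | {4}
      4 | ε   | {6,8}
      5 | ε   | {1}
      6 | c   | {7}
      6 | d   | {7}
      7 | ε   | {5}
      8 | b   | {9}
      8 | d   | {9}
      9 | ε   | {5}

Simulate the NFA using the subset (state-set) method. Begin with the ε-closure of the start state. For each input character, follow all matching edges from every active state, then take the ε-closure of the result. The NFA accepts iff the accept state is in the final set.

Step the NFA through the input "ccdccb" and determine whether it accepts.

Answer: REJECT

Derivation:
start: ε-closure({0}) = {0,1,2}
'c' @ 1: {3,4,6,8}
'c' @ 2: {1,5,7}  (accept∈set)
'd' @ 3: {}  — no active states
rest 'ccb' ignored (set empty)
end set {} — state 1 not in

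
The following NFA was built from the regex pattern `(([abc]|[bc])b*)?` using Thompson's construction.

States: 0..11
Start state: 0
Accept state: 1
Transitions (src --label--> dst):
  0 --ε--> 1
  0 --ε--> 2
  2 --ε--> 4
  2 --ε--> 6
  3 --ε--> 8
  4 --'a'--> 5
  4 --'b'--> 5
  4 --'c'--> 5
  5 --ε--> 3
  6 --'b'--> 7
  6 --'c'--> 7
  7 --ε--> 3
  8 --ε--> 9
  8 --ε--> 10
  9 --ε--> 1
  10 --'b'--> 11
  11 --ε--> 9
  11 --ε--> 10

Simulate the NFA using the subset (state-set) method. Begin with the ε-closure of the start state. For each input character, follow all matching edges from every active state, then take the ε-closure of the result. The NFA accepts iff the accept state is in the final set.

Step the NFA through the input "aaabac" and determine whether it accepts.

Answer: REJECT

Derivation:
start: ε-closure({0}) = {0,1,2,4,6}
'a' @ 1: {1,3,5,8,9,10}  (accept∈set)
'a' @ 2: {}  — state set empty
rest 'abac' ignored (set empty)
after full input: {}  (accept=1 not in)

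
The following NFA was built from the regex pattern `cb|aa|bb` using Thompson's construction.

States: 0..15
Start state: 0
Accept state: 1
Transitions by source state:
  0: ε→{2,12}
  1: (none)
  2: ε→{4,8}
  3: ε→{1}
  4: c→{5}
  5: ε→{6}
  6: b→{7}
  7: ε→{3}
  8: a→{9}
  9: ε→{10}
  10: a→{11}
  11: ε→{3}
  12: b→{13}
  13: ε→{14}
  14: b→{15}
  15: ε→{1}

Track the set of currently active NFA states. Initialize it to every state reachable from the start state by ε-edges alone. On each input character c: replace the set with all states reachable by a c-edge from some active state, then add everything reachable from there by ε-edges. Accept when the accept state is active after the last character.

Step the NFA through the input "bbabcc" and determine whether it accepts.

start: ε-closure({0}) = {0,2,4,8,12}
'b' @ 1: {13,14}
'b' @ 2: {1,15}  ✓accept
'a' @ 3: {}  — dead — no transitions
rest 'bcc' ignored (set empty)
final: {}; accept 1 not in set

Answer: REJECT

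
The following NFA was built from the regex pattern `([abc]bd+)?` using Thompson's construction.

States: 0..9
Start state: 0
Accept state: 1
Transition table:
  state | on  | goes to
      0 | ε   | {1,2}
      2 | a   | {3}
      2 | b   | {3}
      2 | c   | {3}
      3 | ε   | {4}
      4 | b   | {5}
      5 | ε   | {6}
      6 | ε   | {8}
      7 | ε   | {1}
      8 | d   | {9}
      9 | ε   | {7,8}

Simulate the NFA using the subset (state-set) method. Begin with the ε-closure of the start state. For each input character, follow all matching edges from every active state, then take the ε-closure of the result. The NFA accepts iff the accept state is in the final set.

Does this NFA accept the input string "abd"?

S₀ = ε-closure({0}) = {0,1,2}
'a' @ 1: {3,4}
'b' @ 2: {5,6,8}
'd' @ 3: {1,7,8,9}  (accept∈set)
after full input: {1,7,8,9}  (accept=1 in)

Answer: ACCEPT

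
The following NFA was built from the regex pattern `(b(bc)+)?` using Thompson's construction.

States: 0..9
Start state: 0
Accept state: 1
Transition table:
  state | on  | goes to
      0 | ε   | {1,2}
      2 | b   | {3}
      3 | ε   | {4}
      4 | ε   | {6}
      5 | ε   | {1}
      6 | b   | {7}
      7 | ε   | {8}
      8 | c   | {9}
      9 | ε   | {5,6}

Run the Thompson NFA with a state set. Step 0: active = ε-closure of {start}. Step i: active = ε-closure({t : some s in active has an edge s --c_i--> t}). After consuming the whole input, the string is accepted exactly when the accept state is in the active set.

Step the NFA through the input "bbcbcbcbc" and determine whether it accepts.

start: ε-closure({0}) = {0,1,2}
'b' @ 1: {3,4,6}
'b' @ 2: {7,8}
'c' @ 3: {1,5,6,9}  [accepting]
'b' @ 4: {7,8}
'c' @ 5: {1,5,6,9}  [accepting]
'b' @ 6: {7,8}
'c' @ 7: {1,5,6,9}  [accepting]
'b' @ 8: {7,8}
'c' @ 9: {1,5,6,9}  [accepting]
end set {1,5,6,9} — state 1 in

Answer: ACCEPT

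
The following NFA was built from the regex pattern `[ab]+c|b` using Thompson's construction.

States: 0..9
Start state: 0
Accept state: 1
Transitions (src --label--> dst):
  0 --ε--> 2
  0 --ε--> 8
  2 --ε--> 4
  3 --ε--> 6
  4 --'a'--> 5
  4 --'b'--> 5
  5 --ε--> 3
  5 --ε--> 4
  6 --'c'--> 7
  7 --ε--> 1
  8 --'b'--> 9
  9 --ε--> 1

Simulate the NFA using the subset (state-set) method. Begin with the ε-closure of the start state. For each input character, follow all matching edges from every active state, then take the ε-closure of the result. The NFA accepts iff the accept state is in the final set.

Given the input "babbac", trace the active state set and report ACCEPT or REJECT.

start: ε-closure({0}) = {0,2,4,8}
'b' @ 1: {1,3,4,5,6,9}  [accepting]
'a' @ 2: {3,4,5,6}
'b' @ 3: {3,4,5,6}
'b' @ 4: {3,4,5,6}
'a' @ 5: {3,4,5,6}
'c' @ 6: {1,7}  [accepting]
final: {1,7}; accept 1 in set

Answer: ACCEPT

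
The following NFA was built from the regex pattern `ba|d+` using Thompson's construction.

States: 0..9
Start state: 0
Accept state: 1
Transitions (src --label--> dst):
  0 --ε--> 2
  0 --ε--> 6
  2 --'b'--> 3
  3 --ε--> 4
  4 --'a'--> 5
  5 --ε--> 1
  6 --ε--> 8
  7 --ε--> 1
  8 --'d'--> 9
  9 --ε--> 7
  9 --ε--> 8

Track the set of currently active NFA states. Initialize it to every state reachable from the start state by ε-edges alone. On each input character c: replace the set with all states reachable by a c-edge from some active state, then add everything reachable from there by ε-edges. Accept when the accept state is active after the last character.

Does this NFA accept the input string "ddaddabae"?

Answer: REJECT

Trace:
initial (ε-close {0}): {0,2,6,8}
'd' @ 1: {1,7,8,9}  [accepting]
'd' @ 2: {1,7,8,9}  [accepting]
'a' @ 3: {}  — dead — no transitions
rest 'ddabae' ignored (set empty)
final: {}; accept 1 not in set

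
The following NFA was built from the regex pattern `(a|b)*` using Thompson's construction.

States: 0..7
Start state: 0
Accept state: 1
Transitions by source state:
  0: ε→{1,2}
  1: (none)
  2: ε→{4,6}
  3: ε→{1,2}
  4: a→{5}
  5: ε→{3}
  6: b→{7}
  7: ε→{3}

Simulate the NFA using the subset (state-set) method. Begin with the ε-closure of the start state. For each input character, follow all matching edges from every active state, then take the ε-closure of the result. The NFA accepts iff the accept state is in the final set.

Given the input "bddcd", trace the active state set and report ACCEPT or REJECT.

Answer: REJECT

Trace:
initial (ε-close {0}): {0,1,2,4,6}
'b' @ 1: {1,2,3,4,6,7}  [accepting]
'd' @ 2: {}  — no active states
rest 'dcd' ignored (set empty)
after full input: {}  (accept=1 not in)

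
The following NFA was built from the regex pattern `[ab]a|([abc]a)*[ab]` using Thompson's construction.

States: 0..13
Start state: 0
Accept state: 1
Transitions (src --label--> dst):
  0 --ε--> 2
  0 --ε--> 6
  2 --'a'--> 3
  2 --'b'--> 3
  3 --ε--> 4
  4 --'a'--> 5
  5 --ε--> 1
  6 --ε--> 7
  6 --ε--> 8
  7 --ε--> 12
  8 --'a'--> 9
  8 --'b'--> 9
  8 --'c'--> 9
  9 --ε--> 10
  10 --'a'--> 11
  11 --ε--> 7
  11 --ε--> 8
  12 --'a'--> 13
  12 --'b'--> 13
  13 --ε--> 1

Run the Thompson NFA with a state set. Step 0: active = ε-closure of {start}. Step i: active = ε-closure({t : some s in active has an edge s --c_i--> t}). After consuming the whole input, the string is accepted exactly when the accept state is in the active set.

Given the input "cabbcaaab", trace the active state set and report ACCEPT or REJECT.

S₀ = ε-closure({0}) = {0,2,6,7,8,12}
'c' @ 1: {9,10}
'a' @ 2: {7,8,11,12}
'b' @ 3: {1,9,10,13}  ✓accept
'b' @ 4: {}  — dead — no transitions
rest 'caaab' ignored (set empty)
end set {} — state 1 not in

Answer: REJECT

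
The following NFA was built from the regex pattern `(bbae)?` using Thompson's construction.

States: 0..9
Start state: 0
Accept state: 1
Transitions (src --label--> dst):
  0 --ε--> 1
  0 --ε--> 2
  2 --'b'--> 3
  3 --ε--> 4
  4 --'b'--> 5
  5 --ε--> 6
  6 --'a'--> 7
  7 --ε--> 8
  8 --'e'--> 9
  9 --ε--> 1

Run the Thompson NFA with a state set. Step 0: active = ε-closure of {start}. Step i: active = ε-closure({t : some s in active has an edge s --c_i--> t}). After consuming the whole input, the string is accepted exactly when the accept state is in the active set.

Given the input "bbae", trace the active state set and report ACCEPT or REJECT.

S₀ = ε-closure({0}) = {0,1,2}
'b' @ 1: {3,4}
'b' @ 2: {5,6}
'a' @ 3: {7,8}
'e' @ 4: {1,9}  ✓accept
after full input: {1,9}  (accept=1 in)

Answer: ACCEPT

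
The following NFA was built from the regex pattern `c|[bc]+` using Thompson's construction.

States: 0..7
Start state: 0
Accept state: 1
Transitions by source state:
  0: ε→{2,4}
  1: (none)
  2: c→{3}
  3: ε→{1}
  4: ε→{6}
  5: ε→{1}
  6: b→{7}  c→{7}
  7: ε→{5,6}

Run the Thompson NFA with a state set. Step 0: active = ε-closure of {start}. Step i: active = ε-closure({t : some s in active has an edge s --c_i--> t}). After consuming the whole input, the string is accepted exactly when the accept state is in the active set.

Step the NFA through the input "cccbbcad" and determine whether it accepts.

S₀ = ε-closure({0}) = {0,2,4,6}
'c' @ 1: {1,3,5,6,7}  ✓accept
'c' @ 2: {1,5,6,7}  ✓accept
'c' @ 3: {1,5,6,7}  ✓accept
'b' @ 4: {1,5,6,7}  ✓accept
'b' @ 5: {1,5,6,7}  ✓accept
'c' @ 6: {1,5,6,7}  ✓accept
'a' @ 7: {}  — state set empty
rest 'd' ignored (set empty)
end set {} — state 1 not in

Answer: REJECT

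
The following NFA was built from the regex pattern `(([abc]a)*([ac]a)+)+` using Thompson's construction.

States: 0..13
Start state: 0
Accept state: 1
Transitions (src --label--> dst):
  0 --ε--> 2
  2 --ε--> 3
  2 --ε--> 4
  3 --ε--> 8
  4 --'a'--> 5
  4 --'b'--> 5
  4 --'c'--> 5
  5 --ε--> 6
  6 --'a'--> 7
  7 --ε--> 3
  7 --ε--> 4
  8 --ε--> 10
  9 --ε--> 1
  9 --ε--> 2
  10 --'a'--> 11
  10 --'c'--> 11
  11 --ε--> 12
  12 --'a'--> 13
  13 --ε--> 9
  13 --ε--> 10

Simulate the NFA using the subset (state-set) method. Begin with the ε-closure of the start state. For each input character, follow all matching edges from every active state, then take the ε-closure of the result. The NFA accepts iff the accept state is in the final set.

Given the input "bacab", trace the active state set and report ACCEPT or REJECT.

Answer: REJECT

Derivation:
start: ε-closure({0}) = {0,2,3,4,8,10}
'b' @ 1: {5,6}
'a' @ 2: {3,4,7,8,10}
'c' @ 3: {5,6,11,12}
'a' @ 4: {1,2,3,4,7,8,9,10,13}  (accept∈set)
'b' @ 5: {5,6}
after full input: {5,6}  (accept=1 not in)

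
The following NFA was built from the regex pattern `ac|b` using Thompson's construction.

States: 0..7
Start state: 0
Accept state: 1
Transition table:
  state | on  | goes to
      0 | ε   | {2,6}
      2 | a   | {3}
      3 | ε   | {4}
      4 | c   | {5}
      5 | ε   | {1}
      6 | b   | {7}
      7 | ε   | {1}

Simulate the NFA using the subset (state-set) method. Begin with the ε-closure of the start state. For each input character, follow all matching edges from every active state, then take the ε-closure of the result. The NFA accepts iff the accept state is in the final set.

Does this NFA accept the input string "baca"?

S₀ = ε-closure({0}) = {0,2,6}
'b' @ 1: {1,7}  ✓accept
'a' @ 2: {}  — no active states
rest 'ca' ignored (set empty)
after full input: {}  (accept=1 not in)

Answer: REJECT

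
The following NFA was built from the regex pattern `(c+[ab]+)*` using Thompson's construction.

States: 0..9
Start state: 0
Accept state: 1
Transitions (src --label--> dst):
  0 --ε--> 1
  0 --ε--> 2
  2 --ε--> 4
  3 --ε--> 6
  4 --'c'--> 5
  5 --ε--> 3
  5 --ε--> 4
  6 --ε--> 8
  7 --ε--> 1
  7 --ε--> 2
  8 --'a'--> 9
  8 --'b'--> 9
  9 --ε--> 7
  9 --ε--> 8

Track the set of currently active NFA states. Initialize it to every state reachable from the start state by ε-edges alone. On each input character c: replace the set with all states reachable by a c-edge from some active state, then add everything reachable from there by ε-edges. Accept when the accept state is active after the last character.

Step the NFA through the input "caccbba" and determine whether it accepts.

initial (ε-close {0}): {0,1,2,4}
'c' @ 1: {3,4,5,6,8}
'a' @ 2: {1,2,4,7,8,9}  [accepting]
'c' @ 3: {3,4,5,6,8}
'c' @ 4: {3,4,5,6,8}
'b' @ 5: {1,2,4,7,8,9}  [accepting]
'b' @ 6: {1,2,4,7,8,9}  [accepting]
'a' @ 7: {1,2,4,7,8,9}  [accepting]
end set {1,2,4,7,8,9} — state 1 in

Answer: ACCEPT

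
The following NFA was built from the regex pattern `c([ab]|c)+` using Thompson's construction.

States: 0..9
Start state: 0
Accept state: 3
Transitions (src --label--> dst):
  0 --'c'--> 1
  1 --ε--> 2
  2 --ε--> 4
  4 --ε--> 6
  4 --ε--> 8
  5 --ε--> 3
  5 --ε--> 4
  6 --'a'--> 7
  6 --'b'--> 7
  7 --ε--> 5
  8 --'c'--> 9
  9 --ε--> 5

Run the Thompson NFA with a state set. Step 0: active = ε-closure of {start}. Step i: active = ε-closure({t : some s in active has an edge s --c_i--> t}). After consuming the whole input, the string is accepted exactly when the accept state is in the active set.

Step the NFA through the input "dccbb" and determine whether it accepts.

start: ε-closure({0}) = {0}
'd' @ 1: {}  — state set empty
rest 'ccbb' ignored (set empty)
end set {} — state 3 not in

Answer: REJECT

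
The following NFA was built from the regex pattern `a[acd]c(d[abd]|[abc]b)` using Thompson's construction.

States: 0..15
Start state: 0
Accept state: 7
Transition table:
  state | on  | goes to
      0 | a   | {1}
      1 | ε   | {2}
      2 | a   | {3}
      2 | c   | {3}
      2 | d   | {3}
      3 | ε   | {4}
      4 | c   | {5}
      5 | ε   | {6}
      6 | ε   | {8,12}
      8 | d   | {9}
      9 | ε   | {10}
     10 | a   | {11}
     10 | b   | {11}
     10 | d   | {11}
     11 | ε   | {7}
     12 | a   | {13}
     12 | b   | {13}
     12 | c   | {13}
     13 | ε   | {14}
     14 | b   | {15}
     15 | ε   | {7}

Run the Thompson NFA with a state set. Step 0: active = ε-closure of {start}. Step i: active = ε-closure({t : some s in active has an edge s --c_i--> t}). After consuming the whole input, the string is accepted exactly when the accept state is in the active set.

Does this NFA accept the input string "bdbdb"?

S₀ = ε-closure({0}) = {0}
'b' @ 1: {}  — dead — no transitions
rest 'dbdb' ignored (set empty)
end set {} — state 7 not in

Answer: REJECT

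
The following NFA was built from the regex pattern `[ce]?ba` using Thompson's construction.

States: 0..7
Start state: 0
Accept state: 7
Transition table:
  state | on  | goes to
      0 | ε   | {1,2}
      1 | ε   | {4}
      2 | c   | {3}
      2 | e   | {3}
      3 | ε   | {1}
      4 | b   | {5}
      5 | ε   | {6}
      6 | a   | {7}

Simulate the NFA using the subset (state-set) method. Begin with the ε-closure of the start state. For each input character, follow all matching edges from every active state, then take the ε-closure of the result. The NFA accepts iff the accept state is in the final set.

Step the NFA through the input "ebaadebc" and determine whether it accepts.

initial (ε-close {0}): {0,1,2,4}
'e' @ 1: {1,3,4}
'b' @ 2: {5,6}
'a' @ 3: {7}  [accepting]
'a' @ 4: {}  — no active states
rest 'debc' ignored (set empty)
final: {}; accept 7 not in set

Answer: REJECT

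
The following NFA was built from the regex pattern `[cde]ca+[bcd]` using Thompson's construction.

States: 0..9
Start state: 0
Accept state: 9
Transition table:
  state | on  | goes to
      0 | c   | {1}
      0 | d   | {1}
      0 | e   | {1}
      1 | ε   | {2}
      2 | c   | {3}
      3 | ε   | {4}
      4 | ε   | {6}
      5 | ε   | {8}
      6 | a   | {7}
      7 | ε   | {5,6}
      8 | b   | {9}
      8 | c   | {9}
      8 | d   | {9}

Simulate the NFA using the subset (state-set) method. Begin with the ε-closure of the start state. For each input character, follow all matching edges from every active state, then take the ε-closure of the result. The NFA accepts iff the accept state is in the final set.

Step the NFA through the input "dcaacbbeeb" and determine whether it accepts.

Answer: REJECT

Steps:
initial (ε-close {0}): {0}
'd' @ 1: {1,2}
'c' @ 2: {3,4,6}
'a' @ 3: {5,6,7,8}
'a' @ 4: {5,6,7,8}
'c' @ 5: {9}  [accepting]
'b' @ 6: {}  — dead — no transitions
rest 'beeb' ignored (set empty)
after full input: {}  (accept=9 not in)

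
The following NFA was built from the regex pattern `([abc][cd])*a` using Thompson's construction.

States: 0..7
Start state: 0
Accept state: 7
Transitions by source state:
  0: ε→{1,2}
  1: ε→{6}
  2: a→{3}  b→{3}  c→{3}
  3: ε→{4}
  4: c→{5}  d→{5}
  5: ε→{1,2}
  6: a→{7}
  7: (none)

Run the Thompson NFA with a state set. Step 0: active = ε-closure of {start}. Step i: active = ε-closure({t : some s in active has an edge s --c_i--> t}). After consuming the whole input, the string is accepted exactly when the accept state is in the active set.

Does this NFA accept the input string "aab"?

Answer: REJECT

Trace:
initial (ε-close {0}): {0,1,2,6}
'a' @ 1: {3,4,7}  ✓accept
'a' @ 2: {}  — no active states
rest 'b' ignored (set empty)
final: {}; accept 7 not in set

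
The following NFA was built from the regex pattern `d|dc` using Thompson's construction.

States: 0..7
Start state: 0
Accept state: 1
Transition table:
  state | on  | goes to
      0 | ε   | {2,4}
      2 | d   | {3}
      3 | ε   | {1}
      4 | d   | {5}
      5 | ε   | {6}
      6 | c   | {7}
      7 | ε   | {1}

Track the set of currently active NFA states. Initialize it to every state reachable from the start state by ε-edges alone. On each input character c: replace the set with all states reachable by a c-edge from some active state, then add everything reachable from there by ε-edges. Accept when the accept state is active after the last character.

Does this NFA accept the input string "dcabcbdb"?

S₀ = ε-closure({0}) = {0,2,4}
'd' @ 1: {1,3,5,6}  ✓accept
'c' @ 2: {1,7}  ✓accept
'a' @ 3: {}  — dead — no transitions
rest 'bcbdb' ignored (set empty)
end set {} — state 1 not in

Answer: REJECT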